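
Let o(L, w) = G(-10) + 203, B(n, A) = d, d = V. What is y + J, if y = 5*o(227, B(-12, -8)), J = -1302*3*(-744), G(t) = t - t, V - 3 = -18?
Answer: 2907079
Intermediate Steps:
V = -15 (V = 3 - 18 = -15)
G(t) = 0
d = -15
B(n, A) = -15
o(L, w) = 203 (o(L, w) = 0 + 203 = 203)
J = 2906064 (J = -3906*(-744) = 2906064)
y = 1015 (y = 5*203 = 1015)
y + J = 1015 + 2906064 = 2907079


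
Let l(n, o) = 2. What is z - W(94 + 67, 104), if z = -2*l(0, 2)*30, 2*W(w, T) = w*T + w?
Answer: -17145/2 ≈ -8572.5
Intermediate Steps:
W(w, T) = w/2 + T*w/2 (W(w, T) = (w*T + w)/2 = (T*w + w)/2 = (w + T*w)/2 = w/2 + T*w/2)
z = -120 (z = -2*2*30 = -4*30 = -120)
z - W(94 + 67, 104) = -120 - (94 + 67)*(1 + 104)/2 = -120 - 161*105/2 = -120 - 1*16905/2 = -120 - 16905/2 = -17145/2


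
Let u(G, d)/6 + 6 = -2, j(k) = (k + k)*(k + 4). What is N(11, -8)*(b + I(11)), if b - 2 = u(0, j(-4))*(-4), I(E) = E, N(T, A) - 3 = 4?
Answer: 1435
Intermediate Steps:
j(k) = 2*k*(4 + k) (j(k) = (2*k)*(4 + k) = 2*k*(4 + k))
N(T, A) = 7 (N(T, A) = 3 + 4 = 7)
u(G, d) = -48 (u(G, d) = -36 + 6*(-2) = -36 - 12 = -48)
b = 194 (b = 2 - 48*(-4) = 2 + 192 = 194)
N(11, -8)*(b + I(11)) = 7*(194 + 11) = 7*205 = 1435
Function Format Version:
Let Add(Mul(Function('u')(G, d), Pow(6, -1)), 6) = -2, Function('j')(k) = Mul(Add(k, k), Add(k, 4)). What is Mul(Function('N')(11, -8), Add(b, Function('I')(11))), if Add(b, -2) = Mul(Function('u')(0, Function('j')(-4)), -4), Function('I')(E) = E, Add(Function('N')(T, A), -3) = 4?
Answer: 1435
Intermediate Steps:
Function('j')(k) = Mul(2, k, Add(4, k)) (Function('j')(k) = Mul(Mul(2, k), Add(4, k)) = Mul(2, k, Add(4, k)))
Function('N')(T, A) = 7 (Function('N')(T, A) = Add(3, 4) = 7)
Function('u')(G, d) = -48 (Function('u')(G, d) = Add(-36, Mul(6, -2)) = Add(-36, -12) = -48)
b = 194 (b = Add(2, Mul(-48, -4)) = Add(2, 192) = 194)
Mul(Function('N')(11, -8), Add(b, Function('I')(11))) = Mul(7, Add(194, 11)) = Mul(7, 205) = 1435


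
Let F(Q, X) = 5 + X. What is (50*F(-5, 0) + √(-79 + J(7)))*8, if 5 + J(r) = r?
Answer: 2000 + 8*I*√77 ≈ 2000.0 + 70.2*I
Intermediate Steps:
J(r) = -5 + r
(50*F(-5, 0) + √(-79 + J(7)))*8 = (50*(5 + 0) + √(-79 + (-5 + 7)))*8 = (50*5 + √(-79 + 2))*8 = (250 + √(-77))*8 = (250 + I*√77)*8 = 2000 + 8*I*√77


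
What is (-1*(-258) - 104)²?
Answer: 23716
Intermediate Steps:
(-1*(-258) - 104)² = (258 - 104)² = 154² = 23716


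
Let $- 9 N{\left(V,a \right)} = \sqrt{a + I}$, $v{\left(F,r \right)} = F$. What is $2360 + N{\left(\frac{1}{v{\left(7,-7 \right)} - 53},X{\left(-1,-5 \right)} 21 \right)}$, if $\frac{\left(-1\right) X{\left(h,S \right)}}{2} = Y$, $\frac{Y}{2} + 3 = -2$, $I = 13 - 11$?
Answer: $2360 - \frac{\sqrt{422}}{9} \approx 2357.7$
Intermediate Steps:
$I = 2$ ($I = 13 - 11 = 2$)
$Y = -10$ ($Y = -6 + 2 \left(-2\right) = -6 - 4 = -10$)
$X{\left(h,S \right)} = 20$ ($X{\left(h,S \right)} = \left(-2\right) \left(-10\right) = 20$)
$N{\left(V,a \right)} = - \frac{\sqrt{2 + a}}{9}$ ($N{\left(V,a \right)} = - \frac{\sqrt{a + 2}}{9} = - \frac{\sqrt{2 + a}}{9}$)
$2360 + N{\left(\frac{1}{v{\left(7,-7 \right)} - 53},X{\left(-1,-5 \right)} 21 \right)} = 2360 - \frac{\sqrt{2 + 20 \cdot 21}}{9} = 2360 - \frac{\sqrt{2 + 420}}{9} = 2360 - \frac{\sqrt{422}}{9}$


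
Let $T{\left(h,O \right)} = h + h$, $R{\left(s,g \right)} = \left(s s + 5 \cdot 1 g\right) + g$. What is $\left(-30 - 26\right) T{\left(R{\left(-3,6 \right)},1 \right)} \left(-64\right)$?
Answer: $322560$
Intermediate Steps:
$R{\left(s,g \right)} = s^{2} + 6 g$ ($R{\left(s,g \right)} = \left(s^{2} + 5 g\right) + g = s^{2} + 6 g$)
$T{\left(h,O \right)} = 2 h$
$\left(-30 - 26\right) T{\left(R{\left(-3,6 \right)},1 \right)} \left(-64\right) = \left(-30 - 26\right) 2 \left(\left(-3\right)^{2} + 6 \cdot 6\right) \left(-64\right) = \left(-30 - 26\right) 2 \left(9 + 36\right) \left(-64\right) = - 56 \cdot 2 \cdot 45 \left(-64\right) = \left(-56\right) 90 \left(-64\right) = \left(-5040\right) \left(-64\right) = 322560$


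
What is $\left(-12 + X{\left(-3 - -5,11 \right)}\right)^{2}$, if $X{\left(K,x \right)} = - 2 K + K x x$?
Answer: $51076$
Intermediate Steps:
$X{\left(K,x \right)} = - 2 K + K x^{2}$
$\left(-12 + X{\left(-3 - -5,11 \right)}\right)^{2} = \left(-12 + \left(-3 - -5\right) \left(-2 + 11^{2}\right)\right)^{2} = \left(-12 + \left(-3 + 5\right) \left(-2 + 121\right)\right)^{2} = \left(-12 + 2 \cdot 119\right)^{2} = \left(-12 + 238\right)^{2} = 226^{2} = 51076$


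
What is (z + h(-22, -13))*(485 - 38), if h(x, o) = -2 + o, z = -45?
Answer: -26820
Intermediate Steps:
(z + h(-22, -13))*(485 - 38) = (-45 + (-2 - 13))*(485 - 38) = (-45 - 15)*447 = -60*447 = -26820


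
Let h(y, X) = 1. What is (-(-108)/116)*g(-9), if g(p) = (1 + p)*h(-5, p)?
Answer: -216/29 ≈ -7.4483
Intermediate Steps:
g(p) = 1 + p (g(p) = (1 + p)*1 = 1 + p)
(-(-108)/116)*g(-9) = (-(-108)/116)*(1 - 9) = -(-108)/116*(-8) = -1*(-27/29)*(-8) = (27/29)*(-8) = -216/29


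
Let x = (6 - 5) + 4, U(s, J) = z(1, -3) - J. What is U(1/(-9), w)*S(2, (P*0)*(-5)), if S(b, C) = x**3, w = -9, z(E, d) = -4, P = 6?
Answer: 625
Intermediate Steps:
U(s, J) = -4 - J
x = 5 (x = 1 + 4 = 5)
S(b, C) = 125 (S(b, C) = 5**3 = 125)
U(1/(-9), w)*S(2, (P*0)*(-5)) = (-4 - 1*(-9))*125 = (-4 + 9)*125 = 5*125 = 625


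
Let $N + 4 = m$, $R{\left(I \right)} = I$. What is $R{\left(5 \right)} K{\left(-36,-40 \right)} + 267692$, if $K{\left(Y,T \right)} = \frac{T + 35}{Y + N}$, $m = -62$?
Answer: $\frac{27304609}{102} \approx 2.6769 \cdot 10^{5}$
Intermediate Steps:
$N = -66$ ($N = -4 - 62 = -66$)
$K{\left(Y,T \right)} = \frac{35 + T}{-66 + Y}$ ($K{\left(Y,T \right)} = \frac{T + 35}{Y - 66} = \frac{35 + T}{-66 + Y}$)
$R{\left(5 \right)} K{\left(-36,-40 \right)} + 267692 = 5 \frac{35 - 40}{-66 - 36} + 267692 = 5 \frac{1}{-102} \left(-5\right) + 267692 = 5 \left(\left(- \frac{1}{102}\right) \left(-5\right)\right) + 267692 = 5 \cdot \frac{5}{102} + 267692 = \frac{25}{102} + 267692 = \frac{27304609}{102}$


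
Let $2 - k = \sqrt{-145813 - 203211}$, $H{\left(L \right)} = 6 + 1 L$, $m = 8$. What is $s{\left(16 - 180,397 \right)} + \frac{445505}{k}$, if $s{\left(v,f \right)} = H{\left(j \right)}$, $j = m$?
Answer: $\frac{2888701}{174514} + \frac{445505 i \sqrt{21814}}{87257} \approx 16.553 + 754.08 i$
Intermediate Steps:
$j = 8$
$H{\left(L \right)} = 6 + L$
$s{\left(v,f \right)} = 14$ ($s{\left(v,f \right)} = 6 + 8 = 14$)
$k = 2 - 4 i \sqrt{21814}$ ($k = 2 - \sqrt{-145813 - 203211} = 2 - \sqrt{-349024} = 2 - 4 i \sqrt{21814} \approx 2.0 - 590.78 i$)
$s{\left(16 - 180,397 \right)} + \frac{445505}{k} = 14 + \frac{445505}{2 - 4 i \sqrt{21814}}$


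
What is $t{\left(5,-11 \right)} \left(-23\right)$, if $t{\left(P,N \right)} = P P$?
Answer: $-575$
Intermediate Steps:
$t{\left(P,N \right)} = P^{2}$
$t{\left(5,-11 \right)} \left(-23\right) = 5^{2} \left(-23\right) = 25 \left(-23\right) = -575$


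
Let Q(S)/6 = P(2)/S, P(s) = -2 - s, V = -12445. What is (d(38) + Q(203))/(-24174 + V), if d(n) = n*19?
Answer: -13322/675787 ≈ -0.019713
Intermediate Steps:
d(n) = 19*n
Q(S) = -24/S (Q(S) = 6*((-2 - 1*2)/S) = 6*((-2 - 2)/S) = 6*(-4/S) = -24/S)
(d(38) + Q(203))/(-24174 + V) = (19*38 - 24/203)/(-24174 - 12445) = (722 - 24*1/203)/(-36619) = (722 - 24/203)*(-1/36619) = (146542/203)*(-1/36619) = -13322/675787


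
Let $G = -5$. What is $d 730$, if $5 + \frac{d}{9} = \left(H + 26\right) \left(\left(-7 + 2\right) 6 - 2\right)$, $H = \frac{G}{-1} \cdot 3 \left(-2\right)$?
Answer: $808110$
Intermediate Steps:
$H = -30$ ($H = - \frac{5}{-1} \cdot 3 \left(-2\right) = \left(-5\right) \left(-1\right) 3 \left(-2\right) = 5 \cdot 3 \left(-2\right) = 15 \left(-2\right) = -30$)
$d = 1107$ ($d = -45 + 9 \left(-30 + 26\right) \left(\left(-7 + 2\right) 6 - 2\right) = -45 + 9 \left(- 4 \left(\left(-5\right) 6 - 2\right)\right) = -45 + 9 \left(- 4 \left(-30 - 2\right)\right) = -45 + 9 \left(\left(-4\right) \left(-32\right)\right) = -45 + 9 \cdot 128 = -45 + 1152 = 1107$)
$d 730 = 1107 \cdot 730 = 808110$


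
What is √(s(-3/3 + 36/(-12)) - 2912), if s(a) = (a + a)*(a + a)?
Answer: 4*I*√178 ≈ 53.367*I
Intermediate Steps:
s(a) = 4*a² (s(a) = (2*a)*(2*a) = 4*a²)
√(s(-3/3 + 36/(-12)) - 2912) = √(4*(-3/3 + 36/(-12))² - 2912) = √(4*(-3*⅓ + 36*(-1/12))² - 2912) = √(4*(-1 - 3)² - 2912) = √(4*(-4)² - 2912) = √(4*16 - 2912) = √(64 - 2912) = √(-2848) = 4*I*√178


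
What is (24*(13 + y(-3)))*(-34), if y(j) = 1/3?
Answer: -10880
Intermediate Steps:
y(j) = ⅓
(24*(13 + y(-3)))*(-34) = (24*(13 + ⅓))*(-34) = (24*(40/3))*(-34) = 320*(-34) = -10880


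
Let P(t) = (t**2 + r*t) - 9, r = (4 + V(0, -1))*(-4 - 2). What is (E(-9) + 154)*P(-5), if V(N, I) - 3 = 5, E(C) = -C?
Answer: 61288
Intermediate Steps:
V(N, I) = 8 (V(N, I) = 3 + 5 = 8)
r = -72 (r = (4 + 8)*(-4 - 2) = 12*(-6) = -72)
P(t) = -9 + t**2 - 72*t (P(t) = (t**2 - 72*t) - 9 = -9 + t**2 - 72*t)
(E(-9) + 154)*P(-5) = (-1*(-9) + 154)*(-9 + (-5)**2 - 72*(-5)) = (9 + 154)*(-9 + 25 + 360) = 163*376 = 61288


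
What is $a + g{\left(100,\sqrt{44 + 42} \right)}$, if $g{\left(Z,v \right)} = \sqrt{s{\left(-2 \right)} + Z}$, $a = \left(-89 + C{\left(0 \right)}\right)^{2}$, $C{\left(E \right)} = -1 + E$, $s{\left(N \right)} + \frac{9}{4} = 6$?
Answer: $8100 + \frac{\sqrt{415}}{2} \approx 8110.2$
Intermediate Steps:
$s{\left(N \right)} = \frac{15}{4}$ ($s{\left(N \right)} = - \frac{9}{4} + 6 = \frac{15}{4}$)
$a = 8100$ ($a = \left(-89 + \left(-1 + 0\right)\right)^{2} = \left(-89 - 1\right)^{2} = \left(-90\right)^{2} = 8100$)
$g{\left(Z,v \right)} = \sqrt{\frac{15}{4} + Z}$
$a + g{\left(100,\sqrt{44 + 42} \right)} = 8100 + \frac{\sqrt{15 + 4 \cdot 100}}{2} = 8100 + \frac{\sqrt{15 + 400}}{2} = 8100 + \frac{\sqrt{415}}{2}$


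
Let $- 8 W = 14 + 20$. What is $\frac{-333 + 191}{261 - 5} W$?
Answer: $\frac{1207}{512} \approx 2.3574$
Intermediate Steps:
$W = - \frac{17}{4}$ ($W = - \frac{14 + 20}{8} = \left(- \frac{1}{8}\right) 34 = - \frac{17}{4} \approx -4.25$)
$\frac{-333 + 191}{261 - 5} W = \frac{-333 + 191}{261 - 5} \left(- \frac{17}{4}\right) = - \frac{142}{256} \left(- \frac{17}{4}\right) = \left(-142\right) \frac{1}{256} \left(- \frac{17}{4}\right) = \left(- \frac{71}{128}\right) \left(- \frac{17}{4}\right) = \frac{1207}{512}$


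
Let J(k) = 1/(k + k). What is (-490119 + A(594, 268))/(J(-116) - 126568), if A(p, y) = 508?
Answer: 113589752/29363777 ≈ 3.8684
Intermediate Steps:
J(k) = 1/(2*k)
(-490119 + A(594, 268))/(J(-116) - 126568) = (-490119 + 508)/((½)/(-116) - 126568) = -489611/((½)*(-1/116) - 126568) = -489611/(-1/232 - 126568) = -489611/(-29363777/232) = -489611*(-232/29363777) = 113589752/29363777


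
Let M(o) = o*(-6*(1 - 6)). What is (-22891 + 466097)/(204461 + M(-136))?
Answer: 443206/200381 ≈ 2.2118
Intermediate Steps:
M(o) = 30*o (M(o) = o*(-6*(-5)) = o*30 = 30*o)
(-22891 + 466097)/(204461 + M(-136)) = (-22891 + 466097)/(204461 + 30*(-136)) = 443206/(204461 - 4080) = 443206/200381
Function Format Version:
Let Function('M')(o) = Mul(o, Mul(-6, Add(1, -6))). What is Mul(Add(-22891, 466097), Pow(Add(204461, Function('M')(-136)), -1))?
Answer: Rational(443206, 200381) ≈ 2.2118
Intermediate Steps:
Function('M')(o) = Mul(30, o) (Function('M')(o) = Mul(o, Mul(-6, -5)) = Mul(o, 30) = Mul(30, o))
Mul(Add(-22891, 466097), Pow(Add(204461, Function('M')(-136)), -1)) = Mul(Add(-22891, 466097), Pow(Add(204461, Mul(30, -136)), -1)) = Mul(443206, Pow(Add(204461, -4080), -1)) = Mul(443206, Pow(200381, -1)) = Mul(443206, Rational(1, 200381)) = Rational(443206, 200381)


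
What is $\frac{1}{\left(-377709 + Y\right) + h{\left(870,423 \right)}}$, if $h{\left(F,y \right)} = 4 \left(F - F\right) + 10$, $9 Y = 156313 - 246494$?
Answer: $- \frac{9}{3489472} \approx -2.5792 \cdot 10^{-6}$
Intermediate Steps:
$Y = - \frac{90181}{9}$ ($Y = \frac{156313 - 246494}{9} = \frac{1}{9} \left(-90181\right) = - \frac{90181}{9} \approx -10020.0$)
$h{\left(F,y \right)} = 10$ ($h{\left(F,y \right)} = 4 \cdot 0 + 10 = 0 + 10 = 10$)
$\frac{1}{\left(-377709 + Y\right) + h{\left(870,423 \right)}} = \frac{1}{\left(-377709 - \frac{90181}{9}\right) + 10} = \frac{1}{- \frac{3489562}{9} + 10} = \frac{1}{- \frac{3489472}{9}} = - \frac{9}{3489472}$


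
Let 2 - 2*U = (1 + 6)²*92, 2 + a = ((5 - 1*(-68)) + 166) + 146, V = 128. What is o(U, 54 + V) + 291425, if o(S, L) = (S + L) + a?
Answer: 289737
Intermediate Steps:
a = 383 (a = -2 + (((5 - 1*(-68)) + 166) + 146) = -2 + (((5 + 68) + 166) + 146) = -2 + ((73 + 166) + 146) = -2 + (239 + 146) = -2 + 385 = 383)
U = -2253 (U = 1 - (1 + 6)²*92/2 = 1 - 7²*92/2 = 1 - 49*92/2 = 1 - ½*4508 = 1 - 2254 = -2253)
o(S, L) = 383 + L + S (o(S, L) = (S + L) + 383 = (L + S) + 383 = 383 + L + S)
o(U, 54 + V) + 291425 = (383 + (54 + 128) - 2253) + 291425 = (383 + 182 - 2253) + 291425 = -1688 + 291425 = 289737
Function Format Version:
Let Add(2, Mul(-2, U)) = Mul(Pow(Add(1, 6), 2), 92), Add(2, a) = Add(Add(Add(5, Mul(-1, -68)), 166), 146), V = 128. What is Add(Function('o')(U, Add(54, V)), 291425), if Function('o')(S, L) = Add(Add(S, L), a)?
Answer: 289737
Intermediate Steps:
a = 383 (a = Add(-2, Add(Add(Add(5, Mul(-1, -68)), 166), 146)) = Add(-2, Add(Add(Add(5, 68), 166), 146)) = Add(-2, Add(Add(73, 166), 146)) = Add(-2, Add(239, 146)) = Add(-2, 385) = 383)
U = -2253 (U = Add(1, Mul(Rational(-1, 2), Mul(Pow(Add(1, 6), 2), 92))) = Add(1, Mul(Rational(-1, 2), Mul(Pow(7, 2), 92))) = Add(1, Mul(Rational(-1, 2), Mul(49, 92))) = Add(1, Mul(Rational(-1, 2), 4508)) = Add(1, -2254) = -2253)
Function('o')(S, L) = Add(383, L, S) (Function('o')(S, L) = Add(Add(S, L), 383) = Add(Add(L, S), 383) = Add(383, L, S))
Add(Function('o')(U, Add(54, V)), 291425) = Add(Add(383, Add(54, 128), -2253), 291425) = Add(Add(383, 182, -2253), 291425) = Add(-1688, 291425) = 289737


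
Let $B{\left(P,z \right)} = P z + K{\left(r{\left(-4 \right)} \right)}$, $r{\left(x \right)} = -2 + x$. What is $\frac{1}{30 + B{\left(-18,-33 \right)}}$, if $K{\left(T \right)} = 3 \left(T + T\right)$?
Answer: $\frac{1}{588} \approx 0.0017007$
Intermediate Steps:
$K{\left(T \right)} = 6 T$ ($K{\left(T \right)} = 3 \cdot 2 T = 6 T$)
$B{\left(P,z \right)} = -36 + P z$ ($B{\left(P,z \right)} = P z + 6 \left(-2 - 4\right) = P z + 6 \left(-6\right) = P z - 36 = -36 + P z$)
$\frac{1}{30 + B{\left(-18,-33 \right)}} = \frac{1}{30 - -558} = \frac{1}{30 + \left(-36 + 594\right)} = \frac{1}{30 + 558} = \frac{1}{588}$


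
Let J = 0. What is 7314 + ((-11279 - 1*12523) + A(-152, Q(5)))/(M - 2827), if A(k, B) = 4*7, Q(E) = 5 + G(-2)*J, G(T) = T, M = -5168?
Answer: 58499204/7995 ≈ 7317.0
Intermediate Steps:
Q(E) = 5 (Q(E) = 5 - 2*0 = 5 + 0 = 5)
A(k, B) = 28
7314 + ((-11279 - 1*12523) + A(-152, Q(5)))/(M - 2827) = 7314 + ((-11279 - 1*12523) + 28)/(-5168 - 2827) = 7314 + ((-11279 - 12523) + 28)/(-7995) = 7314 + (-23802 + 28)*(-1/7995) = 7314 - 23774*(-1/7995) = 7314 + 23774/7995 = 58499204/7995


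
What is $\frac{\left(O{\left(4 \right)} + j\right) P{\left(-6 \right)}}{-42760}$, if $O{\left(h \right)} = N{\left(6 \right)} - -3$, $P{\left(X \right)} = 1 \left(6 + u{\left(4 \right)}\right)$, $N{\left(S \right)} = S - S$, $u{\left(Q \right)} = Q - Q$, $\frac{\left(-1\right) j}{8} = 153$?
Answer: $\frac{3663}{21380} \approx 0.17133$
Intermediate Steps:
$j = -1224$ ($j = \left(-8\right) 153 = -1224$)
$u{\left(Q \right)} = 0$
$N{\left(S \right)} = 0$
$P{\left(X \right)} = 6$ ($P{\left(X \right)} = 1 \left(6 + 0\right) = 1 \cdot 6 = 6$)
$O{\left(h \right)} = 3$ ($O{\left(h \right)} = 0 - -3 = 0 + 3 = 3$)
$\frac{\left(O{\left(4 \right)} + j\right) P{\left(-6 \right)}}{-42760} = \frac{\left(3 - 1224\right) 6}{-42760} = \left(-1221\right) 6 \left(- \frac{1}{42760}\right) = \left(-7326\right) \left(- \frac{1}{42760}\right) = \frac{3663}{21380}$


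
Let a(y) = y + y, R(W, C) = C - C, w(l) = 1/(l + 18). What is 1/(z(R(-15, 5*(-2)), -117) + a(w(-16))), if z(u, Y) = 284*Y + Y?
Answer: -1/33344 ≈ -2.9990e-5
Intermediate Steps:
w(l) = 1/(18 + l)
R(W, C) = 0
z(u, Y) = 285*Y
a(y) = 2*y
1/(z(R(-15, 5*(-2)), -117) + a(w(-16))) = 1/(285*(-117) + 2/(18 - 16)) = 1/(-33345 + 2/2) = 1/(-33345 + 2*(½)) = 1/(-33345 + 1) = 1/(-33344) = -1/33344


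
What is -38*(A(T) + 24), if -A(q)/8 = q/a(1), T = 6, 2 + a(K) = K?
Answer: -2736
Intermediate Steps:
a(K) = -2 + K
A(q) = 8*q (A(q) = -8*q/(-2 + 1) = -8*q/(-1) = -8*q*(-1) = -(-8)*q = 8*q)
-38*(A(T) + 24) = -38*(8*6 + 24) = -38*(48 + 24) = -38*72 = -2736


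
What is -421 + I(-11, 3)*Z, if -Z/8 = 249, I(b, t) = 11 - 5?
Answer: -12373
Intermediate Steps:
I(b, t) = 6
Z = -1992 (Z = -8*249 = -1992)
-421 + I(-11, 3)*Z = -421 + 6*(-1992) = -421 - 11952 = -12373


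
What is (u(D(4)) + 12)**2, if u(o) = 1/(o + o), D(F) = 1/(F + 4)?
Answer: 256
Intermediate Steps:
D(F) = 1/(4 + F)
u(o) = 1/(2*o)
(u(D(4)) + 12)**2 = (1/(2*(1/(4 + 4))) + 12)**2 = (1/(2*(1/8)) + 12)**2 = ((1/2)*8 + 12)**2 = (4 + 12)**2 = 16**2 = 256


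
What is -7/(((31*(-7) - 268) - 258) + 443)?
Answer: 7/300 ≈ 0.023333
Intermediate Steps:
-7/(((31*(-7) - 268) - 258) + 443) = -7/(((-217 - 268) - 258) + 443) = -7/((-485 - 258) + 443) = -7/(-743 + 443) = -7/(-300) = -7*(-1/300) = 7/300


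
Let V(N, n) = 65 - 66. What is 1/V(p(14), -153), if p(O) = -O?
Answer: -1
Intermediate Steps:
V(N, n) = -1
1/V(p(14), -153) = 1/(-1) = -1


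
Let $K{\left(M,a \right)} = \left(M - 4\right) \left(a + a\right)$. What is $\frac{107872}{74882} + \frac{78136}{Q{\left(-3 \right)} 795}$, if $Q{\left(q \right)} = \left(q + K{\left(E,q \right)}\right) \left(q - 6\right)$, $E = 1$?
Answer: $\frac{2863191224}{4018355325} \approx 0.71253$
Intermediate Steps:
$K{\left(M,a \right)} = 2 a \left(-4 + M\right)$ ($K{\left(M,a \right)} = \left(-4 + M\right) 2 a = 2 a \left(-4 + M\right)$)
$Q{\left(q \right)} = - 5 q \left(-6 + q\right)$ ($Q{\left(q \right)} = \left(q + 2 q \left(-4 + 1\right)\right) \left(q - 6\right) = \left(q + 2 q \left(-3\right)\right) \left(-6 + q\right) = \left(q - 6 q\right) \left(-6 + q\right) = - 5 q \left(-6 + q\right)$)
$\frac{107872}{74882} + \frac{78136}{Q{\left(-3 \right)} 795} = \frac{107872}{74882} + \frac{78136}{5 \left(-3\right) \left(6 - -3\right) 795} = 107872 \cdot \frac{1}{74882} + \frac{78136}{5 \left(-3\right) \left(6 + 3\right) 795} = \frac{53936}{37441} + \frac{78136}{5 \left(-3\right) 9 \cdot 795} = \frac{53936}{37441} + \frac{78136}{\left(-135\right) 795} = \frac{53936}{37441} + \frac{78136}{-107325} = \frac{53936}{37441} + 78136 \left(- \frac{1}{107325}\right) = \frac{53936}{37441} - \frac{78136}{107325} = \frac{2863191224}{4018355325}$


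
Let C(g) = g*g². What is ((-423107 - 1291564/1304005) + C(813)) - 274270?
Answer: 699820909740536/1304005 ≈ 5.3667e+8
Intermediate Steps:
C(g) = g³
((-423107 - 1291564/1304005) + C(813)) - 274270 = ((-423107 - 1291564/1304005) + 813³) - 274270 = ((-423107 - 1291564*1/1304005) + 537367797) - 274270 = ((-423107 - 1291564/1304005) + 537367797) - 274270 = (-551734935099/1304005 + 537367797) - 274270 = 700178559191886/1304005 - 274270 = 699820909740536/1304005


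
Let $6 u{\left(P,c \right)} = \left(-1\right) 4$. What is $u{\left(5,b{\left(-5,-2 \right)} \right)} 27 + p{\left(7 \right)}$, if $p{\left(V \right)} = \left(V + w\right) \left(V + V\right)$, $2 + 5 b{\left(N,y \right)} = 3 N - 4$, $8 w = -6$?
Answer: $\frac{139}{2} \approx 69.5$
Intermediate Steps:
$w = - \frac{3}{4}$ ($w = \frac{1}{8} \left(-6\right) = - \frac{3}{4} \approx -0.75$)
$b{\left(N,y \right)} = - \frac{6}{5} + \frac{3 N}{5}$ ($b{\left(N,y \right)} = - \frac{2}{5} + \frac{3 N - 4}{5} = - \frac{2}{5} + \frac{-4 + 3 N}{5} = - \frac{2}{5} + \left(- \frac{4}{5} + \frac{3 N}{5}\right) = - \frac{6}{5} + \frac{3 N}{5}$)
$u{\left(P,c \right)} = - \frac{2}{3}$ ($u{\left(P,c \right)} = \frac{\left(-1\right) 4}{6} = \frac{1}{6} \left(-4\right) = - \frac{2}{3}$)
$p{\left(V \right)} = 2 V \left(- \frac{3}{4} + V\right)$ ($p{\left(V \right)} = \left(V - \frac{3}{4}\right) \left(V + V\right) = \left(- \frac{3}{4} + V\right) 2 V = 2 V \left(- \frac{3}{4} + V\right)$)
$u{\left(5,b{\left(-5,-2 \right)} \right)} 27 + p{\left(7 \right)} = \left(- \frac{2}{3}\right) 27 + \frac{1}{2} \cdot 7 \left(-3 + 4 \cdot 7\right) = -18 + \frac{1}{2} \cdot 7 \left(-3 + 28\right) = -18 + \frac{1}{2} \cdot 7 \cdot 25 = -18 + \frac{175}{2} = \frac{139}{2}$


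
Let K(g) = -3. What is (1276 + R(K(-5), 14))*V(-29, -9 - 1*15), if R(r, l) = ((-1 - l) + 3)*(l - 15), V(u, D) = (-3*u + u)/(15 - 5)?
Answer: 37352/5 ≈ 7470.4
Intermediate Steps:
V(u, D) = -u/5 (V(u, D) = -2*u/10 = -2*u*(⅒) = -u/5)
R(r, l) = (-15 + l)*(2 - l) (R(r, l) = (2 - l)*(-15 + l) = (-15 + l)*(2 - l))
(1276 + R(K(-5), 14))*V(-29, -9 - 1*15) = (1276 + (-30 - 1*14² + 17*14))*(-⅕*(-29)) = (1276 + (-30 - 1*196 + 238))*(29/5) = (1276 + (-30 - 196 + 238))*(29/5) = (1276 + 12)*(29/5) = 1288*(29/5) = 37352/5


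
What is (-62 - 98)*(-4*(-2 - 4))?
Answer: -3840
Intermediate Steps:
(-62 - 98)*(-4*(-2 - 4)) = -(-640)*(-6) = -160*24 = -3840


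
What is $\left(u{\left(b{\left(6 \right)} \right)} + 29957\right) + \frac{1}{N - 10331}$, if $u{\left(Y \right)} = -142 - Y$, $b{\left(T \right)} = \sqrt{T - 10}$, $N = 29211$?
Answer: $\frac{562907201}{18880} - 2 i \approx 29815.0 - 2.0 i$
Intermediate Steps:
$b{\left(T \right)} = \sqrt{-10 + T}$
$\left(u{\left(b{\left(6 \right)} \right)} + 29957\right) + \frac{1}{N - 10331} = \left(\left(-142 - \sqrt{-10 + 6}\right) + 29957\right) + \frac{1}{29211 - 10331} = \left(\left(-142 - \sqrt{-4}\right) + 29957\right) + \frac{1}{18880} = \left(\left(-142 - 2 i\right) + 29957\right) + \frac{1}{18880} = \left(29815 - 2 i\right) + \frac{1}{18880} = \frac{562907201}{18880} - 2 i$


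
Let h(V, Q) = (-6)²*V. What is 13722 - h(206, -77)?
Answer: 6306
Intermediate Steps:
h(V, Q) = 36*V
13722 - h(206, -77) = 13722 - 36*206 = 13722 - 1*7416 = 13722 - 7416 = 6306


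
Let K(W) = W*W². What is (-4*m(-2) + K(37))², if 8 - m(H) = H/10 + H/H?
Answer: 64070240641/25 ≈ 2.5628e+9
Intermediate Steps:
K(W) = W³
m(H) = 7 - H/10 (m(H) = 8 - (H/10 + H/H) = 8 - (H*(⅒) + 1) = 8 - (H/10 + 1) = 8 - (1 + H/10) = 8 + (-1 - H/10) = 7 - H/10)
(-4*m(-2) + K(37))² = (-4*(7 - ⅒*(-2)) + 37³)² = (-4*(7 + ⅕) + 50653)² = (-4*36/5 + 50653)² = (-144/5 + 50653)² = (253121/5)² = 64070240641/25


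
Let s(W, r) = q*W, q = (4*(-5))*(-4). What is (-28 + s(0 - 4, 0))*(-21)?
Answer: 7308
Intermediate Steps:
q = 80 (q = -20*(-4) = 80)
s(W, r) = 80*W
(-28 + s(0 - 4, 0))*(-21) = (-28 + 80*(0 - 4))*(-21) = (-28 + 80*(-4))*(-21) = (-28 - 320)*(-21) = -348*(-21) = 7308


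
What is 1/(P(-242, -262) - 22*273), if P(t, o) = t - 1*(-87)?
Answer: -1/6161 ≈ -0.00016231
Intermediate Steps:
P(t, o) = 87 + t (P(t, o) = t + 87 = 87 + t)
1/(P(-242, -262) - 22*273) = 1/((87 - 242) - 22*273) = 1/(-155 - 6006) = 1/(-6161) = -1/6161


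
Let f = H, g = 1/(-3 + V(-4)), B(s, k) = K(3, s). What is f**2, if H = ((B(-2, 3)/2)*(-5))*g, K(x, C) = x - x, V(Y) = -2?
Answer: 0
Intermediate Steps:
K(x, C) = 0
B(s, k) = 0
g = -1/5 (g = 1/(-3 - 2) = 1/(-5) = -1/5 ≈ -0.20000)
H = 0 (H = ((0/2)*(-5))*(-1/5) = ((0*(1/2))*(-5))*(-1/5) = (0*(-5))*(-1/5) = 0*(-1/5) = 0)
f = 0
f**2 = 0**2 = 0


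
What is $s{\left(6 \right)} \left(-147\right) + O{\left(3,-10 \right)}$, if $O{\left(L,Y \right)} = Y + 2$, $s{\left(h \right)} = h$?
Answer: $-890$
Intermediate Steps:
$O{\left(L,Y \right)} = 2 + Y$
$s{\left(6 \right)} \left(-147\right) + O{\left(3,-10 \right)} = 6 \left(-147\right) + \left(2 - 10\right) = -882 - 8 = -890$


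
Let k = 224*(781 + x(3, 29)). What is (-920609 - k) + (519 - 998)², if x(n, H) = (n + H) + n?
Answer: -873952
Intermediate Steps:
x(n, H) = H + 2*n (x(n, H) = (H + n) + n = H + 2*n)
k = 182784 (k = 224*(781 + (29 + 2*3)) = 224*(781 + (29 + 6)) = 224*(781 + 35) = 224*816 = 182784)
(-920609 - k) + (519 - 998)² = (-920609 - 1*182784) + (519 - 998)² = (-920609 - 182784) + (-479)² = -1103393 + 229441 = -873952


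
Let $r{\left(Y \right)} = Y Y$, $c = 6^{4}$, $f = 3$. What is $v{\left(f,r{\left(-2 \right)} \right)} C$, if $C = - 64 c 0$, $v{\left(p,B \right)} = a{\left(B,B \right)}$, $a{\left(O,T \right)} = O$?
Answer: $0$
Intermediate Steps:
$c = 1296$
$r{\left(Y \right)} = Y^{2}$
$v{\left(p,B \right)} = B$
$C = 0$ ($C = - 64 \cdot 1296 \cdot 0 = \left(-64\right) 0 = 0$)
$v{\left(f,r{\left(-2 \right)} \right)} C = \left(-2\right)^{2} \cdot 0 = 4 \cdot 0 = 0$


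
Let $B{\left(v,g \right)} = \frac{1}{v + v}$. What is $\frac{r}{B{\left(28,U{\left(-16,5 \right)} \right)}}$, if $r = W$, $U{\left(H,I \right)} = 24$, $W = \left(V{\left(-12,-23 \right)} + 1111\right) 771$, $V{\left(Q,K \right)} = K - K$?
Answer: $47968536$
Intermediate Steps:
$V{\left(Q,K \right)} = 0$
$W = 856581$ ($W = \left(0 + 1111\right) 771 = 1111 \cdot 771 = 856581$)
$r = 856581$
$B{\left(v,g \right)} = \frac{1}{2 v}$
$\frac{r}{B{\left(28,U{\left(-16,5 \right)} \right)}} = \frac{856581}{\frac{1}{2} \cdot \frac{1}{28}} = 856581 \frac{1}{\frac{1}{56}} = 856581 \cdot 56 = 47968536$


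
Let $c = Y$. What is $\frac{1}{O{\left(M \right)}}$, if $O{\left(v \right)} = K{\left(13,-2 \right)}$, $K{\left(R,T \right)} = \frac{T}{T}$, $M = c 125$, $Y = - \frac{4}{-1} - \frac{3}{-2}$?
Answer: $1$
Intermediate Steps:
$Y = \frac{11}{2}$ ($Y = \left(-4\right) \left(-1\right) - - \frac{3}{2} = 4 + \frac{3}{2} = \frac{11}{2} \approx 5.5$)
$c = \frac{11}{2} \approx 5.5$
$M = \frac{1375}{2}$ ($M = \frac{11}{2} \cdot 125 = \frac{1375}{2} \approx 687.5$)
$K{\left(R,T \right)} = 1$
$O{\left(v \right)} = 1$
$\frac{1}{O{\left(M \right)}} = 1^{-1} = 1$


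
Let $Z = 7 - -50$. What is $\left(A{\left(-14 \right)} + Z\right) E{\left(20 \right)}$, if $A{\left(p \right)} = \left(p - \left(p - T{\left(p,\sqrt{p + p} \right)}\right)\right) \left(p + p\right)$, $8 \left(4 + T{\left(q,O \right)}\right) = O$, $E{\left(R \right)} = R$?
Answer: $3380 - 140 i \sqrt{7} \approx 3380.0 - 370.41 i$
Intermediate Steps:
$T{\left(q,O \right)} = -4 + \frac{O}{8}$
$Z = 57$ ($Z = 7 + 50 = 57$)
$A{\left(p \right)} = 2 p \left(-4 + \frac{\sqrt{2} \sqrt{p}}{8}\right)$ ($A{\left(p \right)} = \left(p - \left(4 + p - \frac{\sqrt{p + p}}{8}\right)\right) \left(p + p\right) = \left(p - \left(4 + p - \frac{\sqrt{2} \sqrt{p}}{8}\right)\right) 2 p = \left(-4 + \frac{\sqrt{2} \sqrt{p}}{8}\right) 2 p = 2 p \left(-4 + \frac{\sqrt{2} \sqrt{p}}{8}\right)$)
$\left(A{\left(-14 \right)} + Z\right) E{\left(20 \right)} = \left(\frac{1}{4} \left(-14\right) \left(-32 + \sqrt{2} \sqrt{-14}\right) + 57\right) 20 = \left(\frac{1}{4} \left(-14\right) \left(-32 + \sqrt{2} i \sqrt{14}\right) + 57\right) 20 = \left(\frac{1}{4} \left(-14\right) \left(-32 + 2 i \sqrt{7}\right) + 57\right) 20 = \left(\left(112 - 7 i \sqrt{7}\right) + 57\right) 20 = \left(169 - 7 i \sqrt{7}\right) 20 = 3380 - 140 i \sqrt{7}$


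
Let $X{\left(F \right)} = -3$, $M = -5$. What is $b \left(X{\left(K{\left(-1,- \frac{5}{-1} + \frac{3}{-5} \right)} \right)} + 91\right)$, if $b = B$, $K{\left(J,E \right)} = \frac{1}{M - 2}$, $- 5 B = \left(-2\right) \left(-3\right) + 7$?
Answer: $- \frac{1144}{5} \approx -228.8$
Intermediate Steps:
$B = - \frac{13}{5}$ ($B = - \frac{\left(-2\right) \left(-3\right) + 7}{5} = - \frac{6 + 7}{5} = \left(- \frac{1}{5}\right) 13 = - \frac{13}{5} \approx -2.6$)
$K{\left(J,E \right)} = - \frac{1}{7}$ ($K{\left(J,E \right)} = \frac{1}{-5 - 2} = \frac{1}{-7} = - \frac{1}{7}$)
$b = - \frac{13}{5} \approx -2.6$
$b \left(X{\left(K{\left(-1,- \frac{5}{-1} + \frac{3}{-5} \right)} \right)} + 91\right) = - \frac{13 \left(-3 + 91\right)}{5} = \left(- \frac{13}{5}\right) 88 = - \frac{1144}{5}$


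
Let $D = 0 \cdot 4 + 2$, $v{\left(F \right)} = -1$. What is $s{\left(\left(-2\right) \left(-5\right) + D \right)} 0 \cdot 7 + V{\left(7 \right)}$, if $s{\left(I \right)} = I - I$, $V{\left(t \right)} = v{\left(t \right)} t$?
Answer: $-7$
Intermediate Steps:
$V{\left(t \right)} = - t$
$D = 2$ ($D = 0 + 2 = 2$)
$s{\left(I \right)} = 0$
$s{\left(\left(-2\right) \left(-5\right) + D \right)} 0 \cdot 7 + V{\left(7 \right)} = 0 \cdot 0 \cdot 7 - 7 = 0 \cdot 0 - 7 = 0 - 7 = -7$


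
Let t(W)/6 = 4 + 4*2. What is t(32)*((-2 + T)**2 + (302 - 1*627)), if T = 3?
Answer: -23328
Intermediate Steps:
t(W) = 72 (t(W) = 6*(4 + 4*2) = 6*(4 + 8) = 6*12 = 72)
t(32)*((-2 + T)**2 + (302 - 1*627)) = 72*((-2 + 3)**2 + (302 - 1*627)) = 72*(1**2 + (302 - 627)) = 72*(1 - 325) = 72*(-324) = -23328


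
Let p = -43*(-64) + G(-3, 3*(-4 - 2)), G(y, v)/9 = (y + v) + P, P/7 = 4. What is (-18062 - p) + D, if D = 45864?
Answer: 24987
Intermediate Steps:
P = 28 (P = 7*4 = 28)
G(y, v) = 252 + 9*v + 9*y (G(y, v) = 9*((y + v) + 28) = 9*((v + y) + 28) = 9*(28 + v + y) = 252 + 9*v + 9*y)
p = 2815 (p = -43*(-64) + (252 + 9*(3*(-4 - 2)) + 9*(-3)) = 2752 + (252 + 9*(3*(-6)) - 27) = 2752 + (252 + 9*(-18) - 27) = 2752 + (252 - 162 - 27) = 2752 + 63 = 2815)
(-18062 - p) + D = (-18062 - 1*2815) + 45864 = (-18062 - 2815) + 45864 = -20877 + 45864 = 24987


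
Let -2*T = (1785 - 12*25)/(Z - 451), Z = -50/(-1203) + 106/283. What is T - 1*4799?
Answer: -1471835609173/306801662 ≈ -4797.4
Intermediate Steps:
Z = 141668/340449 (Z = -50*(-1/1203) + 106*(1/283) = 50/1203 + 106/283 = 141668/340449 ≈ 0.41612)
T = 505566765/306801662 (T = -(1785 - 12*25)/(2*(141668/340449 - 451)) = -(1785 - 300)/(2*(-153400831/340449)) = -1485*(-340449)/(2*153400831) = -½*(-505566765/153400831) = 505566765/306801662 ≈ 1.6479)
T - 1*4799 = 505566765/306801662 - 1*4799 = 505566765/306801662 - 4799 = -1471835609173/306801662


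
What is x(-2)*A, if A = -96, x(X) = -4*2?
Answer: 768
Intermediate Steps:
x(X) = -8
x(-2)*A = -8*(-96) = 768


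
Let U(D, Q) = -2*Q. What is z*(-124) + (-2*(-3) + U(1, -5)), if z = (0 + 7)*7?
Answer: -6060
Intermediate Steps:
z = 49 (z = 7*7 = 49)
z*(-124) + (-2*(-3) + U(1, -5)) = 49*(-124) + (-2*(-3) - 2*(-5)) = -6076 + (6 + 10) = -6076 + 16 = -6060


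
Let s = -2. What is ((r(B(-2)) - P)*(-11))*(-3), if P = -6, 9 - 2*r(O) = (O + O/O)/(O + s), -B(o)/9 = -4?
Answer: 22341/68 ≈ 328.54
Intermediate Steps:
B(o) = 36 (B(o) = -9*(-4) = 36)
r(O) = 9/2 - (1 + O)/(2*(-2 + O)) (r(O) = 9/2 - (O + O/O)/(2*(O - 2)) = 9/2 - (O + 1)/(2*(-2 + O)) = 9/2 - (1 + O)/(2*(-2 + O)))
((r(B(-2)) - P)*(-11))*(-3) = (((-19 + 8*36)/(2*(-2 + 36)) - 1*(-6))*(-11))*(-3) = (((½)*(-19 + 288)/34 + 6)*(-11))*(-3) = (((½)*(1/34)*269 + 6)*(-11))*(-3) = ((269/68 + 6)*(-11))*(-3) = ((677/68)*(-11))*(-3) = -7447/68*(-3) = 22341/68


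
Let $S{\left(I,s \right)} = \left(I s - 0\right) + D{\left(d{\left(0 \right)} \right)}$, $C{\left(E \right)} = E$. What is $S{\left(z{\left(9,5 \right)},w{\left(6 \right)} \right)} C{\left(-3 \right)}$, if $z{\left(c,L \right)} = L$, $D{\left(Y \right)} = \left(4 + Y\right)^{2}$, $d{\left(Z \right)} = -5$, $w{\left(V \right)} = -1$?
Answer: $12$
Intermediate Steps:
$S{\left(I,s \right)} = 1 + I s$ ($S{\left(I,s \right)} = \left(I s - 0\right) + \left(4 - 5\right)^{2} = \left(I s + 0\right) + \left(-1\right)^{2} = I s + 1 = 1 + I s$)
$S{\left(z{\left(9,5 \right)},w{\left(6 \right)} \right)} C{\left(-3 \right)} = \left(1 + 5 \left(-1\right)\right) \left(-3\right) = \left(1 - 5\right) \left(-3\right) = \left(-4\right) \left(-3\right) = 12$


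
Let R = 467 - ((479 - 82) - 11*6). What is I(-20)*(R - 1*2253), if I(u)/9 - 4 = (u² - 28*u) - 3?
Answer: -18309933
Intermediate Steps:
I(u) = 9 - 252*u + 9*u² (I(u) = 36 + 9*((u² - 28*u) - 3) = 36 + 9*(-3 + u² - 28*u) = 36 + (-27 - 252*u + 9*u²) = 9 - 252*u + 9*u²)
R = 136 (R = 467 - (397 - 66) = 467 - 1*331 = 467 - 331 = 136)
I(-20)*(R - 1*2253) = (9 - 252*(-20) + 9*(-20)²)*(136 - 1*2253) = (9 + 5040 + 9*400)*(136 - 2253) = (9 + 5040 + 3600)*(-2117) = 8649*(-2117) = -18309933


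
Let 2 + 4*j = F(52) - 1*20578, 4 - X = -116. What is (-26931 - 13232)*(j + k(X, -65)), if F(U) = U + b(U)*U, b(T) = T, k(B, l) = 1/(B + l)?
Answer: 9843107877/55 ≈ 1.7897e+8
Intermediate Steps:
X = 120 (X = 4 - 1*(-116) = 4 + 116 = 120)
F(U) = U + U² (F(U) = U + U*U = U + U²)
j = -4456 (j = -½ + (52*(1 + 52) - 1*20578)/4 = -½ + (52*53 - 20578)/4 = -½ + (2756 - 20578)/4 = -½ + (¼)*(-17822) = -½ - 8911/2 = -4456)
(-26931 - 13232)*(j + k(X, -65)) = (-26931 - 13232)*(-4456 + 1/(120 - 65)) = -40163*(-4456 + 1/55) = -40163*(-245079/55) = 9843107877/55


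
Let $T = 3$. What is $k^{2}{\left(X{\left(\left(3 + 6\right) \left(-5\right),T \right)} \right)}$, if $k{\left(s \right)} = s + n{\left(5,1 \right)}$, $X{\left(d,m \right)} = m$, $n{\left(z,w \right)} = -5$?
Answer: $4$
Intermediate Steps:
$k{\left(s \right)} = -5 + s$ ($k{\left(s \right)} = s - 5 = -5 + s$)
$k^{2}{\left(X{\left(\left(3 + 6\right) \left(-5\right),T \right)} \right)} = \left(-5 + 3\right)^{2} = \left(-2\right)^{2} = 4$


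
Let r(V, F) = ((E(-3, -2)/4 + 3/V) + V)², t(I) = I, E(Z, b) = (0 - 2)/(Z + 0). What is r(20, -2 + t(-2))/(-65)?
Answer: -1485961/234000 ≈ -6.3503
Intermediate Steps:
E(Z, b) = -2/Z
r(V, F) = (⅙ + V + 3/V)² (r(V, F) = ((-2/(-3)/4 + 3/V) + V)² = ((-2*(-⅓)*(¼) + 3/V) + V)² = (((⅔)*(¼) + 3/V) + V)² = ((⅙ + 3/V) + V)² = (⅙ + V + 3/V)²)
r(20, -2 + t(-2))/(-65) = ((1/36)*(18 + 20 + 6*20²)²/20²)/(-65) = ((1/36)*(1/400)*(18 + 20 + 6*400)²)*(-1/65) = ((1/36)*(1/400)*(18 + 20 + 2400)²)*(-1/65) = ((1/36)*(1/400)*2438²)*(-1/65) = ((1/36)*(1/400)*5943844)*(-1/65) = (1485961/3600)*(-1/65) = -1485961/234000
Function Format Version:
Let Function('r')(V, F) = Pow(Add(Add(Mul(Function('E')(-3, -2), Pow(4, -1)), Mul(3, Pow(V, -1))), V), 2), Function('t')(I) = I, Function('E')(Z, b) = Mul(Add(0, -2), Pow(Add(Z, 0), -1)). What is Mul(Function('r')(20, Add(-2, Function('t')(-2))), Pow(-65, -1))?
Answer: Rational(-1485961, 234000) ≈ -6.3503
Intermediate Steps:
Function('E')(Z, b) = Mul(-2, Pow(Z, -1))
Function('r')(V, F) = Pow(Add(Rational(1, 6), V, Mul(3, Pow(V, -1))), 2) (Function('r')(V, F) = Pow(Add(Add(Mul(Mul(-2, Pow(-3, -1)), Pow(4, -1)), Mul(3, Pow(V, -1))), V), 2) = Pow(Add(Add(Mul(Mul(-2, Rational(-1, 3)), Rational(1, 4)), Mul(3, Pow(V, -1))), V), 2) = Pow(Add(Add(Mul(Rational(2, 3), Rational(1, 4)), Mul(3, Pow(V, -1))), V), 2) = Pow(Add(Add(Rational(1, 6), Mul(3, Pow(V, -1))), V), 2) = Pow(Add(Rational(1, 6), V, Mul(3, Pow(V, -1))), 2))
Mul(Function('r')(20, Add(-2, Function('t')(-2))), Pow(-65, -1)) = Mul(Mul(Rational(1, 36), Pow(20, -2), Pow(Add(18, 20, Mul(6, Pow(20, 2))), 2)), Pow(-65, -1)) = Mul(Mul(Rational(1, 36), Rational(1, 400), Pow(Add(18, 20, Mul(6, 400)), 2)), Rational(-1, 65)) = Mul(Mul(Rational(1, 36), Rational(1, 400), Pow(Add(18, 20, 2400), 2)), Rational(-1, 65)) = Mul(Mul(Rational(1, 36), Rational(1, 400), Pow(2438, 2)), Rational(-1, 65)) = Mul(Mul(Rational(1, 36), Rational(1, 400), 5943844), Rational(-1, 65)) = Mul(Rational(1485961, 3600), Rational(-1, 65)) = Rational(-1485961, 234000)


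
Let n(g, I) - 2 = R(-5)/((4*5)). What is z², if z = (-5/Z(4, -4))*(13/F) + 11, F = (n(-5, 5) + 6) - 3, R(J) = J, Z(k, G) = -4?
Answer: 75076/361 ≈ 207.97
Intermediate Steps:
n(g, I) = 7/4 (n(g, I) = 2 - 5/(4*5) = 2 - 5/20 = 2 - 5*1/20 = 2 - ¼ = 7/4)
F = 19/4 (F = (7/4 + 6) - 3 = 31/4 - 3 = 19/4 ≈ 4.7500)
z = 274/19 (z = (-5/(-4))*(13/(19/4)) + 11 = (-5*(-¼))*(13*(4/19)) + 11 = (5/4)*(52/19) + 11 = 65/19 + 11 = 274/19 ≈ 14.421)
z² = (274/19)² = 75076/361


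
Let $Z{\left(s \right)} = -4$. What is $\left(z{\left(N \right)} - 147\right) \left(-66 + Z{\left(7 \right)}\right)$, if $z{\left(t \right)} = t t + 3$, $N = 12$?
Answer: $0$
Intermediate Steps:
$z{\left(t \right)} = 3 + t^{2}$ ($z{\left(t \right)} = t^{2} + 3 = 3 + t^{2}$)
$\left(z{\left(N \right)} - 147\right) \left(-66 + Z{\left(7 \right)}\right) = \left(\left(3 + 12^{2}\right) - 147\right) \left(-66 - 4\right) = \left(\left(3 + 144\right) - 147\right) \left(-70\right) = \left(147 - 147\right) \left(-70\right) = 0 \left(-70\right) = 0$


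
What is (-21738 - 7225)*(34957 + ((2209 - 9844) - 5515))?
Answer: -631596141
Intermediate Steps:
(-21738 - 7225)*(34957 + ((2209 - 9844) - 5515)) = -28963*(34957 + (-7635 - 5515)) = -28963*(34957 - 13150) = -28963*21807 = -631596141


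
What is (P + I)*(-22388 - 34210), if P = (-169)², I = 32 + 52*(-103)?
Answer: -1315167726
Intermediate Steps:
I = -5324 (I = 32 - 5356 = -5324)
P = 28561
(P + I)*(-22388 - 34210) = (28561 - 5324)*(-22388 - 34210) = 23237*(-56598) = -1315167726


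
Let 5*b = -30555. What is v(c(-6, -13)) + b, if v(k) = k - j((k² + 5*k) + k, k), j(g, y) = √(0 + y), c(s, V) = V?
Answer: -6124 - I*√13 ≈ -6124.0 - 3.6056*I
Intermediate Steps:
b = -6111 (b = (⅕)*(-30555) = -6111)
j(g, y) = √y
v(k) = k - √k
v(c(-6, -13)) + b = (-13 - √(-13)) - 6111 = (-13 - I*√13) - 6111 = -6124 - I*√13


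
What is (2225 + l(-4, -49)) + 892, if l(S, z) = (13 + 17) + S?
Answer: 3143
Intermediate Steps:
l(S, z) = 30 + S
(2225 + l(-4, -49)) + 892 = (2225 + (30 - 4)) + 892 = (2225 + 26) + 892 = 2251 + 892 = 3143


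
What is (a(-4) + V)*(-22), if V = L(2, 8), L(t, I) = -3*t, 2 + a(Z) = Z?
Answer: 264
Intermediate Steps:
a(Z) = -2 + Z
V = -6 (V = -3*2 = -6)
(a(-4) + V)*(-22) = ((-2 - 4) - 6)*(-22) = (-6 - 6)*(-22) = -12*(-22) = 264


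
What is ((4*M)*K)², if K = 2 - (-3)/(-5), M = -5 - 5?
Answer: 3136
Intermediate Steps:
M = -10
K = 7/5 (K = 2 - (-3)*(-1)/5 = 2 - 1*⅗ = 2 - ⅗ = 7/5 ≈ 1.4000)
((4*M)*K)² = ((4*(-10))*(7/5))² = (-40*7/5)² = (-56)² = 3136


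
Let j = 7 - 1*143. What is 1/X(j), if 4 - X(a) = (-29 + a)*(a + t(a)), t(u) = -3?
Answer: -1/22931 ≈ -4.3609e-5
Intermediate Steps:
j = -136 (j = 7 - 143 = -136)
X(a) = 4 - (-29 + a)*(-3 + a) (X(a) = 4 - (-29 + a)*(a - 3) = 4 - (-29 + a)*(-3 + a))
1/X(j) = 1/(-83 - 1*(-136)**2 + 32*(-136)) = 1/(-83 - 1*18496 - 4352) = 1/(-83 - 18496 - 4352) = 1/(-22931) = -1/22931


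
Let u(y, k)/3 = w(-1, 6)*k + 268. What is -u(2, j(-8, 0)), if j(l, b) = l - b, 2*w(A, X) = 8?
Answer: -708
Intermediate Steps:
w(A, X) = 4 (w(A, X) = (1/2)*8 = 4)
u(y, k) = 804 + 12*k (u(y, k) = 3*(4*k + 268) = 3*(268 + 4*k) = 804 + 12*k)
-u(2, j(-8, 0)) = -(804 + 12*(-8 - 1*0)) = -(804 + 12*(-8 + 0)) = -(804 + 12*(-8)) = -(804 - 96) = -1*708 = -708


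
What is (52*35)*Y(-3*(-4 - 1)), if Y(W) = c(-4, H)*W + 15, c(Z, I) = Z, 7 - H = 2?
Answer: -81900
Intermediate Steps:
H = 5 (H = 7 - 1*2 = 7 - 2 = 5)
Y(W) = 15 - 4*W (Y(W) = -4*W + 15 = 15 - 4*W)
(52*35)*Y(-3*(-4 - 1)) = (52*35)*(15 - (-12)*(-4 - 1)) = 1820*(15 - (-12)*(-5)) = 1820*(15 - 4*15) = 1820*(15 - 60) = 1820*(-45) = -81900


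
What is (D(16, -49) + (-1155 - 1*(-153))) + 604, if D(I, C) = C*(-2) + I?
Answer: -284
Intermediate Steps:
D(I, C) = I - 2*C (D(I, C) = -2*C + I = I - 2*C)
(D(16, -49) + (-1155 - 1*(-153))) + 604 = ((16 - 2*(-49)) + (-1155 - 1*(-153))) + 604 = ((16 + 98) + (-1155 + 153)) + 604 = (114 - 1002) + 604 = -888 + 604 = -284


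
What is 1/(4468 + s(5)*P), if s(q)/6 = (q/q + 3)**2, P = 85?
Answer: 1/12628 ≈ 7.9189e-5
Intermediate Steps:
s(q) = 96 (s(q) = 6*(q/q + 3)**2 = 6*(1 + 3)**2 = 6*4**2 = 6*16 = 96)
1/(4468 + s(5)*P) = 1/(4468 + 96*85) = 1/(4468 + 8160) = 1/12628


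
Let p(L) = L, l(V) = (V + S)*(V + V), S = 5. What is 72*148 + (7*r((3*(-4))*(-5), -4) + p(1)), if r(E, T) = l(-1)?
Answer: 10601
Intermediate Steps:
l(V) = 2*V*(5 + V) (l(V) = (V + 5)*(V + V) = (5 + V)*(2*V) = 2*V*(5 + V))
r(E, T) = -8 (r(E, T) = 2*(-1)*(5 - 1) = 2*(-1)*4 = -8)
72*148 + (7*r((3*(-4))*(-5), -4) + p(1)) = 72*148 + (7*(-8) + 1) = 10656 + (-56 + 1) = 10656 - 55 = 10601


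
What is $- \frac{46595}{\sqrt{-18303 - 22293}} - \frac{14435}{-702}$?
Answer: $\frac{14435}{702} + \frac{46595 i \sqrt{10149}}{20298} \approx 20.563 + 231.26 i$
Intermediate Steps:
$- \frac{46595}{\sqrt{-18303 - 22293}} - \frac{14435}{-702} = - \frac{46595}{\sqrt{-40596}} - - \frac{14435}{702} = - \frac{46595}{2 i \sqrt{10149}} + \frac{14435}{702} = - 46595 \left(- \frac{i \sqrt{10149}}{20298}\right) + \frac{14435}{702} = \frac{46595 i \sqrt{10149}}{20298} + \frac{14435}{702} = \frac{14435}{702} + \frac{46595 i \sqrt{10149}}{20298}$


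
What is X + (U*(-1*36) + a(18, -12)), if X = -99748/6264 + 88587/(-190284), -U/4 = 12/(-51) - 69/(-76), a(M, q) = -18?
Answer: 1002031886605/16041512052 ≈ 62.465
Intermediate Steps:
U = -869/323 (U = -4*(12/(-51) - 69/(-76)) = -4*(12*(-1/51) - 69*(-1/76)) = -4*(-4/17 + 69/76) = -4*869/1292 = -869/323 ≈ -2.6904)
X = -813973225/49664124 (X = -99748*1/6264 + 88587*(-1/190284) = -24937/1566 - 29529/63428 = -813973225/49664124 ≈ -16.390)
X + (U*(-1*36) + a(18, -12)) = -813973225/49664124 + (-(-869)*36/323 - 18) = -813973225/49664124 + (-869/323*(-36) - 18) = -813973225/49664124 + (31284/323 - 18) = -813973225/49664124 + 25470/323 = 1002031886605/16041512052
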